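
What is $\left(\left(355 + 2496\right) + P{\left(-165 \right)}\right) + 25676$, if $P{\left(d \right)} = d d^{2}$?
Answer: $-4463598$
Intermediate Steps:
$P{\left(d \right)} = d^{3}$
$\left(\left(355 + 2496\right) + P{\left(-165 \right)}\right) + 25676 = \left(\left(355 + 2496\right) + \left(-165\right)^{3}\right) + 25676 = \left(2851 - 4492125\right) + 25676 = -4489274 + 25676 = -4463598$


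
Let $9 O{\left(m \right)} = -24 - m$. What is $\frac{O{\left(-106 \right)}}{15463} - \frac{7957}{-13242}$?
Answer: $\frac{369479221}{614283138} \approx 0.60148$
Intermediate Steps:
$O{\left(m \right)} = - \frac{8}{3} - \frac{m}{9}$ ($O{\left(m \right)} = \frac{-24 - m}{9} = - \frac{8}{3} - \frac{m}{9}$)
$\frac{O{\left(-106 \right)}}{15463} - \frac{7957}{-13242} = \frac{- \frac{8}{3} - - \frac{106}{9}}{15463} - \frac{7957}{-13242} = \left(- \frac{8}{3} + \frac{106}{9}\right) \frac{1}{15463} - - \frac{7957}{13242} = \frac{82}{9} \cdot \frac{1}{15463} + \frac{7957}{13242} = \frac{82}{139167} + \frac{7957}{13242} = \frac{369479221}{614283138}$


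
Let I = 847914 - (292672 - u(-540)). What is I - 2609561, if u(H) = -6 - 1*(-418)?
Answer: -2053907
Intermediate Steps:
u(H) = 412 (u(H) = -6 + 418 = 412)
I = 555654 (I = 847914 - (292672 - 1*412) = 847914 - (292672 - 412) = 847914 - 1*292260 = 847914 - 292260 = 555654)
I - 2609561 = 555654 - 2609561 = -2053907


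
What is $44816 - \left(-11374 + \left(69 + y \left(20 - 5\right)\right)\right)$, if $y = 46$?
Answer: $55431$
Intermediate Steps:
$44816 - \left(-11374 + \left(69 + y \left(20 - 5\right)\right)\right) = 44816 - \left(-11374 + \left(69 + 46 \left(20 - 5\right)\right)\right) = 44816 - \left(-11374 + \left(69 + 46 \cdot 15\right)\right) = 44816 - \left(-11374 + \left(69 + 690\right)\right) = 44816 - \left(-11374 + 759\right) = 44816 - -10615 = 44816 + 10615 = 55431$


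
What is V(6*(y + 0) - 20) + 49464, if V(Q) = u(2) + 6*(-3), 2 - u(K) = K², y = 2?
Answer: 49444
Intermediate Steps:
u(K) = 2 - K²
V(Q) = -20 (V(Q) = (2 - 1*2²) + 6*(-3) = (2 - 1*4) - 18 = (2 - 4) - 18 = -2 - 18 = -20)
V(6*(y + 0) - 20) + 49464 = -20 + 49464 = 49444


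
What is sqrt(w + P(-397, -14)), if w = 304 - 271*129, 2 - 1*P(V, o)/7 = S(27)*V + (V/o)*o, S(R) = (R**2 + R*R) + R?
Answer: sqrt(4094953) ≈ 2023.6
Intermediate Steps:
S(R) = R + 2*R**2 (S(R) = (R**2 + R**2) + R = 2*R**2 + R = R + 2*R**2)
P(V, o) = 14 - 10402*V (P(V, o) = 14 - 7*((27*(1 + 2*27))*V + (V/o)*o) = 14 - 7*((27*(1 + 54))*V + V) = 14 - 7*((27*55)*V + V) = 14 - 7*(1485*V + V) = 14 - 10402*V)
w = -34655 (w = 304 - 34959 = -34655)
sqrt(w + P(-397, -14)) = sqrt(-34655 + (14 - 10402*(-397))) = sqrt(-34655 + (14 + 4129594)) = sqrt(-34655 + 4129608) = sqrt(4094953)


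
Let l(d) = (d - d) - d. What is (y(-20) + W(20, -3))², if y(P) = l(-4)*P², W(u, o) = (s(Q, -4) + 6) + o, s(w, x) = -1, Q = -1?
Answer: 2566404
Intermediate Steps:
l(d) = -d (l(d) = 0 - d = -d)
W(u, o) = 5 + o (W(u, o) = (-1 + 6) + o = 5 + o)
y(P) = 4*P² (y(P) = (-1*(-4))*P² = 4*P²)
(y(-20) + W(20, -3))² = (4*(-20)² + (5 - 3))² = (4*400 + 2)² = (1600 + 2)² = 1602² = 2566404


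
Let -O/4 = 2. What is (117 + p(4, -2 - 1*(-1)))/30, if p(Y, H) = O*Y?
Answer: 17/6 ≈ 2.8333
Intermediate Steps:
O = -8 (O = -4*2 = -8)
p(Y, H) = -8*Y
(117 + p(4, -2 - 1*(-1)))/30 = (117 - 8*4)/30 = (117 - 32)/30 = (1/30)*85 = 17/6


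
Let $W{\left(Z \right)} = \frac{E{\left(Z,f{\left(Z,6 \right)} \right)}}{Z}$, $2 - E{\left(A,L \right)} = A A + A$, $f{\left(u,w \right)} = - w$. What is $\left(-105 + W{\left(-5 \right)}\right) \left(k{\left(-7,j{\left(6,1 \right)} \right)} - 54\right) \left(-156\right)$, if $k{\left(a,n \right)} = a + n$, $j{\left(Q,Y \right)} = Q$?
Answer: $-870012$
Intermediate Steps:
$E{\left(A,L \right)} = 2 - A - A^{2}$ ($E{\left(A,L \right)} = 2 - \left(A A + A\right) = 2 - \left(A^{2} + A\right) = 2 - \left(A + A^{2}\right) = 2 - A - A^{2}$)
$W{\left(Z \right)} = \frac{2 - Z - Z^{2}}{Z}$
$\left(-105 + W{\left(-5 \right)}\right) \left(k{\left(-7,j{\left(6,1 \right)} \right)} - 54\right) \left(-156\right) = \left(-105 - \left(-4 + \frac{2}{5}\right)\right) \left(\left(-7 + 6\right) - 54\right) \left(-156\right) = \left(-105 + \left(-1 + 5 + 2 \left(- \frac{1}{5}\right)\right)\right) \left(-1 - 54\right) \left(-156\right) = \left(-105 - - \frac{18}{5}\right) \left(-55\right) \left(-156\right) = \left(-105 + \frac{18}{5}\right) \left(-55\right) \left(-156\right) = \left(- \frac{507}{5}\right) \left(-55\right) \left(-156\right) = 5577 \left(-156\right) = -870012$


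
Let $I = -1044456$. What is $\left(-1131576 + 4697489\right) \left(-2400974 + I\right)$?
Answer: $-12286103627590$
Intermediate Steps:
$\left(-1131576 + 4697489\right) \left(-2400974 + I\right) = \left(-1131576 + 4697489\right) \left(-2400974 - 1044456\right) = 3565913 \left(-3445430\right) = -12286103627590$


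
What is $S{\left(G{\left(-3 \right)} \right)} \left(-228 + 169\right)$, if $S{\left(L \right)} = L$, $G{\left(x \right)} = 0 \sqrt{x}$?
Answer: $0$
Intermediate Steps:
$G{\left(x \right)} = 0$
$S{\left(G{\left(-3 \right)} \right)} \left(-228 + 169\right) = 0 \left(-228 + 169\right) = 0 \left(-59\right) = 0$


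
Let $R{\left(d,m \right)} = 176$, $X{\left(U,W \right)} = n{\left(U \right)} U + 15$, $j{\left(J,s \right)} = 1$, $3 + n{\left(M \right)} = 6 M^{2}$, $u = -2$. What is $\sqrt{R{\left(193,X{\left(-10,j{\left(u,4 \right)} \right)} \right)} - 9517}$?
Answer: $i \sqrt{9341} \approx 96.649 i$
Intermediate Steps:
$n{\left(M \right)} = -3 + 6 M^{2}$
$X{\left(U,W \right)} = 15 + U \left(-3 + 6 U^{2}\right)$ ($X{\left(U,W \right)} = \left(-3 + 6 U^{2}\right) U + 15 = U \left(-3 + 6 U^{2}\right) + 15 = 15 + U \left(-3 + 6 U^{2}\right)$)
$\sqrt{R{\left(193,X{\left(-10,j{\left(u,4 \right)} \right)} \right)} - 9517} = \sqrt{176 - 9517} = \sqrt{-9341} = i \sqrt{9341}$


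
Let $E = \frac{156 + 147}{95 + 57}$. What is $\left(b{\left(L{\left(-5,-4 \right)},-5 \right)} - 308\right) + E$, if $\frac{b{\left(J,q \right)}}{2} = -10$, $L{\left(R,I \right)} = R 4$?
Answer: $- \frac{49553}{152} \approx -326.01$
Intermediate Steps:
$L{\left(R,I \right)} = 4 R$
$b{\left(J,q \right)} = -20$ ($b{\left(J,q \right)} = 2 \left(-10\right) = -20$)
$E = \frac{303}{152} \approx 1.9934$
$\left(b{\left(L{\left(-5,-4 \right)},-5 \right)} - 308\right) + E = \left(-20 - 308\right) + \frac{303}{152} = -328 + \frac{303}{152} = - \frac{49553}{152}$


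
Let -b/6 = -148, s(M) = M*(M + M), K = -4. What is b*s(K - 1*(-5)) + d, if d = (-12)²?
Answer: 1920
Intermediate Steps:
d = 144
s(M) = 2*M² (s(M) = M*(2*M) = 2*M²)
b = 888 (b = -6*(-148) = 888)
b*s(K - 1*(-5)) + d = 888*(2*(-4 - 1*(-5))²) + 144 = 888*(2*(-4 + 5)²) + 144 = 888*(2*1²) + 144 = 888*(2*1) + 144 = 888*2 + 144 = 1776 + 144 = 1920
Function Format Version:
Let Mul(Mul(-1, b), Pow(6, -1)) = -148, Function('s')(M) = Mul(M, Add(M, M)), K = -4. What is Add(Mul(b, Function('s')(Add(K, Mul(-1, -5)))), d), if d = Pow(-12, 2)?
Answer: 1920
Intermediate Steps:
d = 144
Function('s')(M) = Mul(2, Pow(M, 2)) (Function('s')(M) = Mul(M, Mul(2, M)) = Mul(2, Pow(M, 2)))
b = 888 (b = Mul(-6, -148) = 888)
Add(Mul(b, Function('s')(Add(K, Mul(-1, -5)))), d) = Add(Mul(888, Mul(2, Pow(Add(-4, Mul(-1, -5)), 2))), 144) = Add(Mul(888, Mul(2, Pow(Add(-4, 5), 2))), 144) = Add(Mul(888, Mul(2, Pow(1, 2))), 144) = Add(Mul(888, Mul(2, 1)), 144) = Add(Mul(888, 2), 144) = Add(1776, 144) = 1920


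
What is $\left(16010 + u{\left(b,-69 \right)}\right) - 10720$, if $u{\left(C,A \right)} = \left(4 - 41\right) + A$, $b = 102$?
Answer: $5184$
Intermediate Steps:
$u{\left(C,A \right)} = -37 + A$
$\left(16010 + u{\left(b,-69 \right)}\right) - 10720 = \left(16010 - 106\right) - 10720 = 15904 - 10720 = 5184$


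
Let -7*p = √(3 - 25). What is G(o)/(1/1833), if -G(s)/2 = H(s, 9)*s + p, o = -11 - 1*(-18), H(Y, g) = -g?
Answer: 230958 + 3666*I*√22/7 ≈ 2.3096e+5 + 2456.4*I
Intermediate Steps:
p = -I*√22/7 (p = -√(3 - 25)/7 = -I*√22/7 ≈ -0.67006*I)
o = 7 (o = -11 + 18 = 7)
G(s) = 18*s + 2*I*√22/7 (G(s) = -2*((-1*9)*s - I*√22/7) = -2*(-9*s - I*√22/7) = 18*s + 2*I*√22/7)
G(o)/(1/1833) = (18*7 + 2*I*√22/7)/(1/1833) = (126 + 2*I*√22/7)/(1/1833) = (126 + 2*I*√22/7)*1833 = 230958 + 3666*I*√22/7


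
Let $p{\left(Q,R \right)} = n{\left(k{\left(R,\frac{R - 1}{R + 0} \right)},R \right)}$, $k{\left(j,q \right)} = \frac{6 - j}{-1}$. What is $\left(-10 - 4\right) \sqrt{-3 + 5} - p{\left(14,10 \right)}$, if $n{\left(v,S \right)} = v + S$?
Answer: $-14 - 14 \sqrt{2} \approx -33.799$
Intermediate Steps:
$k{\left(j,q \right)} = -6 + j$ ($k{\left(j,q \right)} = \left(6 - j\right) \left(-1\right) = -6 + j$)
$n{\left(v,S \right)} = S + v$
$p{\left(Q,R \right)} = -6 + 2 R$ ($p{\left(Q,R \right)} = R + \left(-6 + R\right) = -6 + 2 R$)
$\left(-10 - 4\right) \sqrt{-3 + 5} - p{\left(14,10 \right)} = \left(-10 - 4\right) \sqrt{-3 + 5} - \left(-6 + 2 \cdot 10\right) = - 14 \sqrt{2} - \left(-6 + 20\right) = - 14 \sqrt{2} - 14 = -14 - 14 \sqrt{2}$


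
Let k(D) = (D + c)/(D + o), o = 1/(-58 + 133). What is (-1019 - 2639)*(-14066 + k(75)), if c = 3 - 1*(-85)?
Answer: 144716133439/2813 ≈ 5.1446e+7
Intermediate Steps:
c = 88 (c = 3 + 85 = 88)
o = 1/75 ≈ 0.013333
k(D) = (88 + D)/(1/75 + D) (k(D) = (D + 88)/(D + 1/75) = (88 + D)/(1/75 + D))
(-1019 - 2639)*(-14066 + k(75)) = (-1019 - 2639)*(-14066 + 75*(88 + 75)/(1 + 75*75)) = -3658*(-14066 + 75*163/(1 + 5625)) = -3658*(-14066 + 75*163/5626) = -3658*(-14066 + 75*(1/5626)*163) = -3658*(-14066 + 12225/5626) = -3658*(-79123091/5626) = 144716133439/2813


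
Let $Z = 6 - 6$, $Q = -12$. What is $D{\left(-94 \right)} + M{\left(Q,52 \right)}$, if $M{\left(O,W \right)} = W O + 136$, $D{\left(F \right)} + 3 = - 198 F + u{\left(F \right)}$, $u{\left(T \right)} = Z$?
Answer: $18121$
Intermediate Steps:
$Z = 0$
$u{\left(T \right)} = 0$
$D{\left(F \right)} = -3 - 198 F$ ($D{\left(F \right)} = -3 + \left(- 198 F + 0\right) = -3 - 198 F$)
$M{\left(O,W \right)} = 136 + O W$ ($M{\left(O,W \right)} = O W + 136 = 136 + O W$)
$D{\left(-94 \right)} + M{\left(Q,52 \right)} = \left(-3 - -18612\right) + \left(136 - 624\right) = \left(-3 + 18612\right) + \left(136 - 624\right) = 18609 - 488 = 18121$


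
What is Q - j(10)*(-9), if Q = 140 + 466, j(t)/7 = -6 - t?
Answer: -402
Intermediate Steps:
j(t) = -42 - 7*t (j(t) = 7*(-6 - t) = -42 - 7*t)
Q = 606
Q - j(10)*(-9) = 606 - (-42 - 7*10)*(-9) = 606 - (-42 - 70)*(-9) = 606 - (-112)*(-9) = 606 - 1*1008 = 606 - 1008 = -402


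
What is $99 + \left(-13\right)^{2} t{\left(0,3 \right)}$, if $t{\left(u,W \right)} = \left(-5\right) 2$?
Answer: $-1591$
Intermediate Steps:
$t{\left(u,W \right)} = -10$
$99 + \left(-13\right)^{2} t{\left(0,3 \right)} = 99 + \left(-13\right)^{2} \left(-10\right) = 99 + 169 \left(-10\right) = 99 - 1690 = -1591$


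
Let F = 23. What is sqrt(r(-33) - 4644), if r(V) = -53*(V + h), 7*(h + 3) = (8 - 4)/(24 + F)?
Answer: 2*I*sqrt(74054281)/329 ≈ 52.313*I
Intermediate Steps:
h = -983/329 (h = -3 + ((8 - 4)/(24 + 23))/7 = -3 + (4/47)/7 = -3 + (4*(1/47))/7 = -3 + (1/7)*(4/47) = -3 + 4/329 = -983/329 ≈ -2.9878)
r(V) = 52099/329 - 53*V (r(V) = -53*(V - 983/329) = -53*(-983/329 + V) = 52099/329 - 53*V)
sqrt(r(-33) - 4644) = sqrt((52099/329 - 53*(-33)) - 4644) = sqrt((52099/329 + 1749) - 4644) = sqrt(627520/329 - 4644) = sqrt(-900356/329) = 2*I*sqrt(74054281)/329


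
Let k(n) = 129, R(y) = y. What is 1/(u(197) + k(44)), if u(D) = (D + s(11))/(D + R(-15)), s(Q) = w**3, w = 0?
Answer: 182/23675 ≈ 0.0076874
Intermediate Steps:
s(Q) = 0 (s(Q) = 0**3 = 0)
u(D) = D/(-15 + D) (u(D) = (D + 0)/(D - 15) = D/(-15 + D))
1/(u(197) + k(44)) = 1/(197/(-15 + 197) + 129) = 1/(197/182 + 129) = 1/(23675/182) = 182/23675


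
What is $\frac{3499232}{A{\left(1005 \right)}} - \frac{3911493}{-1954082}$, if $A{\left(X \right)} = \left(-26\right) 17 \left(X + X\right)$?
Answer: $- \frac{3804001871}{1963852410} \approx -1.937$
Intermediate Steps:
$A{\left(X \right)} = - 884 X$ ($A{\left(X \right)} = - 442 \cdot 2 X = - 884 X$)
$\frac{3499232}{A{\left(1005 \right)}} - \frac{3911493}{-1954082} = \frac{3499232}{\left(-884\right) 1005} - \frac{3911493}{-1954082} = \frac{3499232}{-888420} - - \frac{3911493}{1954082} = 3499232 \left(- \frac{1}{888420}\right) + \frac{3911493}{1954082} = - \frac{874808}{222105} + \frac{3911493}{1954082} = - \frac{3804001871}{1963852410}$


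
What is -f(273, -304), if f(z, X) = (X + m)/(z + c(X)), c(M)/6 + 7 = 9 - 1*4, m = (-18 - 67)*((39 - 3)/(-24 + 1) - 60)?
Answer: -113368/6003 ≈ -18.885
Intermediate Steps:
m = 120360/23 (m = -85*(36/(-23) - 60) = -85*(36*(-1/23) - 60) = -85*(-36/23 - 60) = -85*(-1416/23) = 120360/23 ≈ 5233.0)
c(M) = -12 (c(M) = -42 + 6*(9 - 1*4) = -42 + 6*(9 - 4) = -42 + 6*5 = -42 + 30 = -12)
f(z, X) = (120360/23 + X)/(-12 + z) (f(z, X) = (X + 120360/23)/(z - 12) = (120360/23 + X)/(-12 + z))
-f(273, -304) = -(120360/23 - 304)/(-12 + 273) = -113368/(261*23) = -1*113368/6003 = -113368/6003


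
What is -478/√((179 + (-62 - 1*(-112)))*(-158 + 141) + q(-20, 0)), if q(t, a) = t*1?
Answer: 478*I*√3913/3913 ≈ 7.6414*I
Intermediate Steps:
q(t, a) = t
-478/√((179 + (-62 - 1*(-112)))*(-158 + 141) + q(-20, 0)) = -478/√((179 + (-62 - 1*(-112)))*(-158 + 141) - 20) = -478/√((179 + (-62 + 112))*(-17) - 20) = -478/√((179 + 50)*(-17) - 20) = -478/√(229*(-17) - 20) = -478/√(-3893 - 20) = -478*(-I*√3913/3913) = -(-478)*I*√3913/3913 = 478*I*√3913/3913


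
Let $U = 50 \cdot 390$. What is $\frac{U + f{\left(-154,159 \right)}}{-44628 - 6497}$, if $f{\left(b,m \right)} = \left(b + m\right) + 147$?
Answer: $- \frac{19652}{51125} \approx -0.38439$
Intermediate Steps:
$f{\left(b,m \right)} = 147 + b + m$
$U = 19500$
$\frac{U + f{\left(-154,159 \right)}}{-44628 - 6497} = \frac{19500 + \left(147 - 154 + 159\right)}{-44628 - 6497} = \frac{19500 + 152}{-51125} = 19652 \left(- \frac{1}{51125}\right) = - \frac{19652}{51125}$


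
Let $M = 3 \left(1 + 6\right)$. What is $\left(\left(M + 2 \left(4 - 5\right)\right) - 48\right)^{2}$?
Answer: $841$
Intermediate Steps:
$M = 21$ ($M = 3 \cdot 7 = 21$)
$\left(\left(M + 2 \left(4 - 5\right)\right) - 48\right)^{2} = \left(\left(21 + 2 \left(4 - 5\right)\right) - 48\right)^{2} = \left(\left(21 + 2 \left(-1\right)\right) - 48\right)^{2} = \left(\left(21 - 2\right) - 48\right)^{2} = \left(19 - 48\right)^{2} = \left(-29\right)^{2} = 841$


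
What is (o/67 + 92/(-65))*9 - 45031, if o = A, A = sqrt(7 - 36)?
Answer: -2927843/65 + 9*I*sqrt(29)/67 ≈ -45044.0 + 0.72338*I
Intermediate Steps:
A = I*sqrt(29) (A = sqrt(-29) = I*sqrt(29) ≈ 5.3852*I)
o = I*sqrt(29) ≈ 5.3852*I
(o/67 + 92/(-65))*9 - 45031 = ((I*sqrt(29))/67 + 92/(-65))*9 - 45031 = ((I*sqrt(29))*(1/67) + 92*(-1/65))*9 - 45031 = (I*sqrt(29)/67 - 92/65)*9 - 45031 = (-92/65 + I*sqrt(29)/67)*9 - 45031 = (-828/65 + 9*I*sqrt(29)/67) - 45031 = -2927843/65 + 9*I*sqrt(29)/67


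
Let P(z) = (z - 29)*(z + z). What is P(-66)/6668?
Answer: 3135/1667 ≈ 1.8806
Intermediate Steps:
P(z) = 2*z*(-29 + z) (P(z) = (-29 + z)*(2*z) = 2*z*(-29 + z))
P(-66)/6668 = (2*(-66)*(-29 - 66))/6668 = (2*(-66)*(-95))*(1/6668) = 12540*(1/6668) = 3135/1667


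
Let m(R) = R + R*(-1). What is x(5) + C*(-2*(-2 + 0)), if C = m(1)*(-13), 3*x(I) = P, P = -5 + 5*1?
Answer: 0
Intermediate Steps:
P = 0 (P = -5 + 5 = 0)
x(I) = 0 (x(I) = (1/3)*0 = 0)
m(R) = 0 (m(R) = R - R = 0)
C = 0 (C = 0*(-13) = 0)
x(5) + C*(-2*(-2 + 0)) = 0 + 0*(-2*(-2 + 0)) = 0 + 0*(-2*(-2)) = 0 + 0*4 = 0 + 0 = 0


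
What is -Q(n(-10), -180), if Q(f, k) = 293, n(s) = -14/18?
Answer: -293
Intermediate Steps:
n(s) = -7/9 (n(s) = -14*1/18 = -7/9)
-Q(n(-10), -180) = -1*293 = -293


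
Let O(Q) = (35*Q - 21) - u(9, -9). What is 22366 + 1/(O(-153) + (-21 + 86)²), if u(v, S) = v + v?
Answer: 26145853/1169 ≈ 22366.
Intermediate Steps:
u(v, S) = 2*v
O(Q) = -39 + 35*Q (O(Q) = (35*Q - 21) - 2*9 = (-21 + 35*Q) - 1*18 = (-21 + 35*Q) - 18 = -39 + 35*Q)
22366 + 1/(O(-153) + (-21 + 86)²) = 22366 + 1/((-39 + 35*(-153)) + (-21 + 86)²) = 22366 + 1/((-39 - 5355) + 65²) = 22366 + 1/(-5394 + 4225) = 22366 + 1/(-1169) = 22366 - 1/1169 = 26145853/1169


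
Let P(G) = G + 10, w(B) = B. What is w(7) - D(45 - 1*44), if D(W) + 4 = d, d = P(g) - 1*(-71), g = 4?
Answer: -74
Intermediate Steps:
P(G) = 10 + G
d = 85 (d = (10 + 4) - 1*(-71) = 14 + 71 = 85)
D(W) = 81 (D(W) = -4 + 85 = 81)
w(7) - D(45 - 1*44) = 7 - 1*81 = 7 - 81 = -74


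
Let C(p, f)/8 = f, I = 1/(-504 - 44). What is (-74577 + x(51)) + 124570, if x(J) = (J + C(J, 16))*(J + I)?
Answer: 32398677/548 ≈ 59122.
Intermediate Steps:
I = -1/548 (I = 1/(-548) = -1/548 ≈ -0.0018248)
C(p, f) = 8*f
x(J) = (128 + J)*(-1/548 + J) (x(J) = (J + 8*16)*(J - 1/548) = (J + 128)*(-1/548 + J) = (128 + J)*(-1/548 + J))
(-74577 + x(51)) + 124570 = (-74577 + (-32/137 + 51² + (70143/548)*51)) + 124570 = (-74577 + (-32/137 + 2601 + 3577293/548)) + 124570 = (-74577 + 5002513/548) + 124570 = -35865683/548 + 124570 = 32398677/548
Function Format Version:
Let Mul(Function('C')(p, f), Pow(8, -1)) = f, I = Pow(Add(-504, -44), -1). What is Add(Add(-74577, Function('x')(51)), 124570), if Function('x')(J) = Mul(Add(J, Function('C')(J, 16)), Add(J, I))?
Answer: Rational(32398677, 548) ≈ 59122.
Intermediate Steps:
I = Rational(-1, 548) (I = Pow(-548, -1) = Rational(-1, 548) ≈ -0.0018248)
Function('C')(p, f) = Mul(8, f)
Function('x')(J) = Mul(Add(128, J), Add(Rational(-1, 548), J)) (Function('x')(J) = Mul(Add(J, Mul(8, 16)), Add(J, Rational(-1, 548))) = Mul(Add(J, 128), Add(Rational(-1, 548), J)) = Mul(Add(128, J), Add(Rational(-1, 548), J)))
Add(Add(-74577, Function('x')(51)), 124570) = Add(Add(-74577, Add(Rational(-32, 137), Pow(51, 2), Mul(Rational(70143, 548), 51))), 124570) = Add(Add(-74577, Add(Rational(-32, 137), 2601, Rational(3577293, 548))), 124570) = Add(Add(-74577, Rational(5002513, 548)), 124570) = Add(Rational(-35865683, 548), 124570) = Rational(32398677, 548)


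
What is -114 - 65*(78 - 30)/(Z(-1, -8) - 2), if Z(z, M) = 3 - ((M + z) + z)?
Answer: -4374/11 ≈ -397.64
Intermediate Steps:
Z(z, M) = 3 - M - 2*z (Z(z, M) = 3 - (M + 2*z) = 3 + (-M - 2*z) = 3 - M - 2*z)
-114 - 65*(78 - 30)/(Z(-1, -8) - 2) = -114 - 65*(78 - 30)/((3 - 1*(-8) - 2*(-1)) - 2) = -114 - 3120/((3 + 8 + 2) - 2) = -114 - 3120/(13 - 2) = -114 - 3120/11 = -4374/11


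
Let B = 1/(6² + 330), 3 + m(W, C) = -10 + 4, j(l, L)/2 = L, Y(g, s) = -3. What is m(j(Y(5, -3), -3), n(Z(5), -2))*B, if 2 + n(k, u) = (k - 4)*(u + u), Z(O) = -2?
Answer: -3/122 ≈ -0.024590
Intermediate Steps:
j(l, L) = 2*L
n(k, u) = -2 + 2*u*(-4 + k) (n(k, u) = -2 + (k - 4)*(u + u) = -2 + (-4 + k)*(2*u) = -2 + 2*u*(-4 + k))
m(W, C) = -9 (m(W, C) = -3 + (-10 + 4) = -3 - 6 = -9)
B = 1/366 (B = 1/(36 + 330) = 1/366 ≈ 0.0027322)
m(j(Y(5, -3), -3), n(Z(5), -2))*B = -9*1/366 = -3/122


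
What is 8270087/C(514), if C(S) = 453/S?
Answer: 4250824718/453 ≈ 9.3837e+6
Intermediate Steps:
8270087/C(514) = 8270087/((453/514)) = 8270087/((453*(1/514))) = 8270087/(453/514) = 8270087*(514/453) = 4250824718/453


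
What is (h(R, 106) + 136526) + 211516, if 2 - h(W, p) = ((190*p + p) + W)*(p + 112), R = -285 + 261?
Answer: -4060352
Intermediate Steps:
R = -24
h(W, p) = 2 - (112 + p)*(W + 191*p) (h(W, p) = 2 - ((190*p + p) + W)*(p + 112) = 2 - (191*p + W)*(112 + p) = 2 - (W + 191*p)*(112 + p) = 2 - (112 + p)*(W + 191*p))
(h(R, 106) + 136526) + 211516 = ((2 - 21392*106 - 191*106² - 112*(-24) - 1*(-24)*106) + 136526) + 211516 = ((2 - 2267552 - 191*11236 + 2688 + 2544) + 136526) + 211516 = ((2 - 2267552 - 2146076 + 2688 + 2544) + 136526) + 211516 = (-4408394 + 136526) + 211516 = -4271868 + 211516 = -4060352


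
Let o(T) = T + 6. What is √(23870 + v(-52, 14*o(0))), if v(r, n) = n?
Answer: √23954 ≈ 154.77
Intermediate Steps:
o(T) = 6 + T
√(23870 + v(-52, 14*o(0))) = √(23870 + 14*(6 + 0)) = √(23870 + 14*6) = √(23870 + 84) = √23954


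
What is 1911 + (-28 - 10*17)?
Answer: 1713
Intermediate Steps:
1911 + (-28 - 10*17) = 1911 + (-28 - 170) = 1911 - 198 = 1713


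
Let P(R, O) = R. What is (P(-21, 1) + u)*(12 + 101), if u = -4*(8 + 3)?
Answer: -7345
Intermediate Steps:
u = -44 (u = -4*11 = -44)
(P(-21, 1) + u)*(12 + 101) = (-21 - 44)*(12 + 101) = -65*113 = -7345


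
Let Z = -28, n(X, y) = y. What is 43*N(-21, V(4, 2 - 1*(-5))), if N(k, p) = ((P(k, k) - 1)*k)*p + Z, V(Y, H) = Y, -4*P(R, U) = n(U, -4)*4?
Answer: -12040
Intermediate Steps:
P(R, U) = 4 (P(R, U) = -(-1)*4 = -1/4*(-16) = 4)
N(k, p) = -28 + 3*k*p (N(k, p) = ((4 - 1)*k)*p - 28 = (3*k)*p - 28 = 3*k*p - 28 = -28 + 3*k*p)
43*N(-21, V(4, 2 - 1*(-5))) = 43*(-28 + 3*(-21)*4) = 43*(-28 - 252) = 43*(-280) = -12040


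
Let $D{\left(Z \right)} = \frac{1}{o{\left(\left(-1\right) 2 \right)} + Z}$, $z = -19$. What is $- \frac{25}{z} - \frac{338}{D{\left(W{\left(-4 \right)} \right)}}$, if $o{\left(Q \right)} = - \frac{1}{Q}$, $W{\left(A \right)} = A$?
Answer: $\frac{22502}{19} \approx 1184.3$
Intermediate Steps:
$D{\left(Z \right)} = \frac{1}{\frac{1}{2} + Z}$ ($D{\left(Z \right)} = \frac{1}{- \frac{1}{\left(-1\right) 2} + Z} = \frac{1}{- \frac{1}{-2} + Z} = \frac{1}{\left(-1\right) \left(- \frac{1}{2}\right) + Z} = \frac{1}{\frac{1}{2} + Z}$)
$- \frac{25}{z} - \frac{338}{D{\left(W{\left(-4 \right)} \right)}} = - \frac{25}{-19} - \frac{338}{2 \frac{1}{1 + 2 \left(-4\right)}} = \left(-25\right) \left(- \frac{1}{19}\right) - \frac{338}{2 \frac{1}{1 - 8}} = \frac{25}{19} - \frac{338}{2 \frac{1}{-7}} = \frac{25}{19} - \frac{338}{2 \left(- \frac{1}{7}\right)} = \frac{25}{19} - \frac{338}{- \frac{2}{7}} = \frac{25}{19} - -1183 = \frac{25}{19} + 1183 = \frac{22502}{19}$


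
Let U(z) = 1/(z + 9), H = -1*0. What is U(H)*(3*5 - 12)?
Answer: ⅓ ≈ 0.33333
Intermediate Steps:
H = 0
U(z) = 1/(9 + z)
U(H)*(3*5 - 12) = (3*5 - 12)/(9 + 0) = (15 - 12)/9 = (⅑)*3 = ⅓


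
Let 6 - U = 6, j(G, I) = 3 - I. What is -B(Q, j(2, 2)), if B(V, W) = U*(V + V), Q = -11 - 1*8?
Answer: 0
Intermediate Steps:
Q = -19 (Q = -11 - 8 = -19)
U = 0 (U = 6 - 1*6 = 6 - 6 = 0)
B(V, W) = 0 (B(V, W) = 0*(V + V) = 0*(2*V) = 0)
-B(Q, j(2, 2)) = -1*0 = 0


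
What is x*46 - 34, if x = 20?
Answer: 886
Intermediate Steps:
x*46 - 34 = 20*46 - 34 = 920 - 34 = 886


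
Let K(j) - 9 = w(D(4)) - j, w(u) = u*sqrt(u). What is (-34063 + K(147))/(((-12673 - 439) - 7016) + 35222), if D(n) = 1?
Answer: -17100/7547 ≈ -2.2658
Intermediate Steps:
w(u) = u**(3/2)
K(j) = 10 - j (K(j) = 9 + (1**(3/2) - j) = 9 + (1 - j) = 10 - j)
(-34063 + K(147))/(((-12673 - 439) - 7016) + 35222) = (-34063 + (10 - 1*147))/(((-12673 - 439) - 7016) + 35222) = (-34063 + (10 - 147))/((-13112 - 7016) + 35222) = (-34063 - 137)/(-20128 + 35222) = -34200/15094 = -34200*1/15094 = -17100/7547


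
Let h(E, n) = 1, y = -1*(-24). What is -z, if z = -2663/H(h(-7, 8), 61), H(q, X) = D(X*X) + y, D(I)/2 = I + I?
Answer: 2663/14908 ≈ 0.17863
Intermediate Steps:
D(I) = 4*I (D(I) = 2*(I + I) = 2*(2*I) = 4*I)
y = 24
H(q, X) = 24 + 4*X² (H(q, X) = 4*(X*X) + 24 = 4*X² + 24 = 24 + 4*X²)
z = -2663/14908 (z = -2663/(24 + 4*61²) = -2663/(24 + 4*3721) = -2663/(24 + 14884) = -2663/14908 ≈ -0.17863)
-z = -1*(-2663/14908) = 2663/14908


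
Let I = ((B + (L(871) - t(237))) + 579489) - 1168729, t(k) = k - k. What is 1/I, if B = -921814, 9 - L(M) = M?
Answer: -1/1511916 ≈ -6.6141e-7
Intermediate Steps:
t(k) = 0
L(M) = 9 - M
I = -1511916 (I = ((-921814 + ((9 - 1*871) - 1*0)) + 579489) - 1168729 = ((-921814 + ((9 - 871) + 0)) + 579489) - 1168729 = ((-921814 + (-862 + 0)) + 579489) - 1168729 = ((-921814 - 862) + 579489) - 1168729 = (-922676 + 579489) - 1168729 = -343187 - 1168729 = -1511916)
1/I = 1/(-1511916) = -1/1511916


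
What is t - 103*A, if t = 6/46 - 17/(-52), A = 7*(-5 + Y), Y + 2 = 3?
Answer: 3449811/1196 ≈ 2884.5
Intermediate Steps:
Y = 1 (Y = -2 + 3 = 1)
A = -28 (A = 7*(-5 + 1) = 7*(-4) = -28)
t = 547/1196 (t = 6*(1/46) - 17*(-1/52) = 3/23 + 17/52 = 547/1196 ≈ 0.45736)
t - 103*A = 547/1196 - 103*(-28) = 547/1196 + 2884 = 3449811/1196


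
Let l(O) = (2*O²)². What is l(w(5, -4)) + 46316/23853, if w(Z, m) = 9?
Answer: 626044448/23853 ≈ 26246.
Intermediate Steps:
l(O) = 4*O⁴
l(w(5, -4)) + 46316/23853 = 4*9⁴ + 46316/23853 = 4*6561 + 46316*(1/23853) = 26244 + 46316/23853 = 626044448/23853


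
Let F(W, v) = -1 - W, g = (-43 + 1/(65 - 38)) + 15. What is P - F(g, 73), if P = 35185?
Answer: 949267/27 ≈ 35158.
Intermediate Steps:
g = -755/27 (g = (-43 + 1/27) + 15 = -1160/27 + 15 = -755/27 ≈ -27.963)
P - F(g, 73) = 35185 - (-1 - 1*(-755/27)) = 35185 - (-1 + 755/27) = 35185 - 1*728/27 = 35185 - 728/27 = 949267/27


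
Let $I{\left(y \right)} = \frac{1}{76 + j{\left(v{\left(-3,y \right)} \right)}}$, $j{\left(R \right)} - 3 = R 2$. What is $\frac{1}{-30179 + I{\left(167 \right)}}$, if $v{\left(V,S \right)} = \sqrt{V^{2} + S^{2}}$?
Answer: $- \frac{794846977}{23987687514918} - \frac{\sqrt{27898}}{47975375029836} \approx -3.3136 \cdot 10^{-5}$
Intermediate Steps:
$v{\left(V,S \right)} = \sqrt{S^{2} + V^{2}}$
$j{\left(R \right)} = 3 + 2 R$ ($j{\left(R \right)} = 3 + R 2 = 3 + 2 R$)
$I{\left(y \right)} = \frac{1}{79 + 2 \sqrt{9 + y^{2}}}$ ($I{\left(y \right)} = \frac{1}{76 + \left(3 + 2 \sqrt{y^{2} + \left(-3\right)^{2}}\right)} = \frac{1}{76 + \left(3 + 2 \sqrt{y^{2} + 9}\right)} = \frac{1}{76 + \left(3 + 2 \sqrt{9 + y^{2}}\right)} = \frac{1}{79 + 2 \sqrt{9 + y^{2}}}$)
$\frac{1}{-30179 + I{\left(167 \right)}} = \frac{1}{-30179 + \frac{1}{79 + 2 \sqrt{9 + 167^{2}}}} = \frac{1}{-30179 + \frac{1}{79 + 2 \sqrt{9 + 27889}}} = \frac{1}{-30179 + \frac{1}{79 + 2 \sqrt{27898}}}$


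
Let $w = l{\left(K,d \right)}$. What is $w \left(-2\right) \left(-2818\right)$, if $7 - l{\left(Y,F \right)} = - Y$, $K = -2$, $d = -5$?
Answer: $28180$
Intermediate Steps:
$l{\left(Y,F \right)} = 7 + Y$ ($l{\left(Y,F \right)} = 7 - - Y = 7 + Y$)
$w = 5$ ($w = 7 - 2 = 5$)
$w \left(-2\right) \left(-2818\right) = 5 \left(-2\right) \left(-2818\right) = \left(-10\right) \left(-2818\right) = 28180$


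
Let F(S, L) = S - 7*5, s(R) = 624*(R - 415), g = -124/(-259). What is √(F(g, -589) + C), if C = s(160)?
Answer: I*√10676244439/259 ≈ 398.94*I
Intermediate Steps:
g = 124/259 (g = -124*(-1/259) = 124/259 ≈ 0.47876)
s(R) = -258960 + 624*R (s(R) = 624*(-415 + R) = -258960 + 624*R)
C = -159120 (C = -258960 + 624*160 = -258960 + 99840 = -159120)
F(S, L) = -35 + S (F(S, L) = S - 35 = -35 + S)
√(F(g, -589) + C) = √((-35 + 124/259) - 159120) = √(-8941/259 - 159120) = √(-41221021/259) = I*√10676244439/259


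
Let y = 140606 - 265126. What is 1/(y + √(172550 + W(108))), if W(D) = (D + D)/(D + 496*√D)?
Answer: -1/(124520 - √(172550 + 216/(108 + 2976*√3))) ≈ -8.0577e-6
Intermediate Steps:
y = -124520
W(D) = 2*D/(D + 496*√D) (W(D) = (2*D)/(D + 496*√D) = 2*D/(D + 496*√D))
1/(y + √(172550 + W(108))) = 1/(-124520 + √(172550 + 2*108/(108 + 496*√108))) = 1/(-124520 + √(172550 + 2*108/(108 + 496*(6*√3)))) = 1/(-124520 + √(172550 + 2*108/(108 + 2976*√3))) = 1/(-124520 + √(172550 + 216/(108 + 2976*√3)))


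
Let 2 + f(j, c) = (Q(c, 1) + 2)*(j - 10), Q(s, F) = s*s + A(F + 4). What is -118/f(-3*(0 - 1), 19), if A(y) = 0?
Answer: 118/2543 ≈ 0.046402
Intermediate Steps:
Q(s, F) = s² (Q(s, F) = s*s + 0 = s² + 0 = s²)
f(j, c) = -2 + (-10 + j)*(2 + c²) (f(j, c) = -2 + (c² + 2)*(j - 10) = -2 + (2 + c²)*(-10 + j) = -2 + (-10 + j)*(2 + c²))
-118/f(-3*(0 - 1), 19) = -118/(-22 - 10*19² + 2*(-3*(0 - 1)) - 3*(0 - 1)*19²) = -118/(-22 - 10*361 + 2*(-3*(-1)) - 3*(-1)*361) = -118/(-22 - 3610 + 2*3 + 3*361) = -118/(-22 - 3610 + 6 + 1083) = -118/(-2543) = -118*(-1/2543) = 118/2543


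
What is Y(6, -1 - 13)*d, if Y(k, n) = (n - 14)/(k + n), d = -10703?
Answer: -74921/2 ≈ -37461.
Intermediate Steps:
Y(k, n) = (-14 + n)/(k + n)
Y(6, -1 - 13)*d = ((-14 + (-1 - 13))/(6 + (-1 - 13)))*(-10703) = ((-14 - 14)/(6 - 14))*(-10703) = (-28/(-8))*(-10703) = -1/8*(-28)*(-10703) = (7/2)*(-10703) = -74921/2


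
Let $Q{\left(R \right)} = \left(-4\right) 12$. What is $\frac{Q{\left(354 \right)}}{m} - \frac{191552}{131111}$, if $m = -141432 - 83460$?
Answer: $- \frac{3589351588}{2457151251} \approx -1.4608$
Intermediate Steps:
$m = -224892$ ($m = -141432 - 83460 = -224892$)
$Q{\left(R \right)} = -48$
$\frac{Q{\left(354 \right)}}{m} - \frac{191552}{131111} = - \frac{48}{-224892} - \frac{191552}{131111} = \left(-48\right) \left(- \frac{1}{224892}\right) - \frac{191552}{131111} = \frac{4}{18741} - \frac{191552}{131111} = - \frac{3589351588}{2457151251}$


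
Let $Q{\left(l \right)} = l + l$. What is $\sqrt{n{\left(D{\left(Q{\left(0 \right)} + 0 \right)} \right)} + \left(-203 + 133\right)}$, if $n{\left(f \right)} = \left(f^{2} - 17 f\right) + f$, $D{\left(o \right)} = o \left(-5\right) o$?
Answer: $i \sqrt{70} \approx 8.3666 i$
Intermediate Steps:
$Q{\left(l \right)} = 2 l$
$D{\left(o \right)} = - 5 o^{2}$ ($D{\left(o \right)} = - 5 o o = - 5 o^{2}$)
$n{\left(f \right)} = f^{2} - 16 f$
$\sqrt{n{\left(D{\left(Q{\left(0 \right)} + 0 \right)} \right)} + \left(-203 + 133\right)} = \sqrt{- 5 \left(2 \cdot 0 + 0\right)^{2} \left(-16 - 5 \left(2 \cdot 0 + 0\right)^{2}\right) + \left(-203 + 133\right)} = \sqrt{- 5 \left(0 + 0\right)^{2} \left(-16 - 5 \left(0 + 0\right)^{2}\right) - 70} = \sqrt{- 5 \cdot 0^{2} \left(-16 - 5 \cdot 0^{2}\right) - 70} = \sqrt{\left(-5\right) 0 \left(-16 - 0\right) - 70} = \sqrt{0 \left(-16 + 0\right) - 70} = \sqrt{0 \left(-16\right) - 70} = \sqrt{0 - 70} = \sqrt{-70} = i \sqrt{70}$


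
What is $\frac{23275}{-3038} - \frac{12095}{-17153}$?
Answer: $- \frac{7397785}{1063486} \approx -6.9562$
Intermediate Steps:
$\frac{23275}{-3038} - \frac{12095}{-17153} = 23275 \left(- \frac{1}{3038}\right) - - \frac{12095}{17153} = - \frac{475}{62} + \frac{12095}{17153} = - \frac{7397785}{1063486}$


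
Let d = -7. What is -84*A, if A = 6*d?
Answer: 3528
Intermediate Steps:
A = -42 (A = 6*(-7) = -42)
-84*A = -84*(-42) = 3528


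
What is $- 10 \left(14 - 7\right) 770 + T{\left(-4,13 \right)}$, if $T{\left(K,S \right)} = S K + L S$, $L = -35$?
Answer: $-54407$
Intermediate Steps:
$T{\left(K,S \right)} = - 35 S + K S$ ($T{\left(K,S \right)} = S K - 35 S = K S - 35 S = - 35 S + K S$)
$- 10 \left(14 - 7\right) 770 + T{\left(-4,13 \right)} = - 10 \left(14 - 7\right) 770 + 13 \left(-35 - 4\right) = \left(-10\right) 7 \cdot 770 + 13 \left(-39\right) = \left(-70\right) 770 - 507 = -53900 - 507 = -54407$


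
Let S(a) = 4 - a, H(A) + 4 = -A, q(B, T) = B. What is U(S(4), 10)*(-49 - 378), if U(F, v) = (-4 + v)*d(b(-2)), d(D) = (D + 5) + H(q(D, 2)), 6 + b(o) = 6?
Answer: -2562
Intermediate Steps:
b(o) = 0 (b(o) = -6 + 6 = 0)
H(A) = -4 - A
d(D) = 1 (d(D) = (D + 5) + (-4 - D) = (5 + D) + (-4 - D) = 1)
U(F, v) = -4 + v (U(F, v) = (-4 + v)*1 = -4 + v)
U(S(4), 10)*(-49 - 378) = (-4 + 10)*(-49 - 378) = 6*(-427) = -2562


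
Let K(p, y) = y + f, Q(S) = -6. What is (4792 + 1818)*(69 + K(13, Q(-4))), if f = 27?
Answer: 594900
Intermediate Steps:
K(p, y) = 27 + y (K(p, y) = y + 27 = 27 + y)
(4792 + 1818)*(69 + K(13, Q(-4))) = (4792 + 1818)*(69 + (27 - 6)) = 6610*(69 + 21) = 6610*90 = 594900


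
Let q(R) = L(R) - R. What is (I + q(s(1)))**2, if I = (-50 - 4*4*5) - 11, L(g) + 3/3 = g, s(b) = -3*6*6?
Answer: 20164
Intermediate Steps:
s(b) = -108 (s(b) = -18*6 = -108)
L(g) = -1 + g
q(R) = -1 (q(R) = (-1 + R) - R = -1)
I = -141 (I = (-50 - 16*5) - 11 = (-50 - 80) - 11 = -130 - 11 = -141)
(I + q(s(1)))**2 = (-141 - 1)**2 = (-142)**2 = 20164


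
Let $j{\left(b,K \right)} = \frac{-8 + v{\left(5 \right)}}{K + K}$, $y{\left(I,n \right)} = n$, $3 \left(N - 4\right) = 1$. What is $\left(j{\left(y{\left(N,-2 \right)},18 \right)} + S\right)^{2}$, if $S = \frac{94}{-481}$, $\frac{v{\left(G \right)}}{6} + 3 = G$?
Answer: $\frac{133225}{18740241} \approx 0.007109$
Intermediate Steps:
$N = \frac{13}{3}$ ($N = 4 + \frac{1}{3} \cdot 1 = 4 + \frac{1}{3} = \frac{13}{3} \approx 4.3333$)
$v{\left(G \right)} = -18 + 6 G$
$j{\left(b,K \right)} = \frac{2}{K}$ ($j{\left(b,K \right)} = \frac{-8 + \left(-18 + 6 \cdot 5\right)}{K + K} = \frac{-8 + \left(-18 + 30\right)}{2 K} = \left(-8 + 12\right) \frac{1}{2 K} = 4 \frac{1}{2 K} = \frac{2}{K}$)
$S = - \frac{94}{481}$ ($S = 94 \left(- \frac{1}{481}\right) = - \frac{94}{481} \approx -0.19543$)
$\left(j{\left(y{\left(N,-2 \right)},18 \right)} + S\right)^{2} = \left(\frac{2}{18} - \frac{94}{481}\right)^{2} = \left(2 \cdot \frac{1}{18} - \frac{94}{481}\right)^{2} = \left(\frac{1}{9} - \frac{94}{481}\right)^{2} = \left(- \frac{365}{4329}\right)^{2} = \frac{133225}{18740241}$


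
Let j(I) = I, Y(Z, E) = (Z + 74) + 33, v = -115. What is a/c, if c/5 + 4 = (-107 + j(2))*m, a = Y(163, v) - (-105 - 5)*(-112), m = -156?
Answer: -1205/8188 ≈ -0.14717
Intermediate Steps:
Y(Z, E) = 107 + Z (Y(Z, E) = (74 + Z) + 33 = 107 + Z)
a = -12050 (a = (107 + 163) - (-105 - 5)*(-112) = 270 - (-110)*(-112) = 270 - 1*12320 = 270 - 12320 = -12050)
c = 81880 (c = -20 + 5*((-107 + 2)*(-156)) = -20 + 5*(-105*(-156)) = -20 + 5*16380 = -20 + 81900 = 81880)
a/c = -12050/81880 = -12050*1/81880 = -1205/8188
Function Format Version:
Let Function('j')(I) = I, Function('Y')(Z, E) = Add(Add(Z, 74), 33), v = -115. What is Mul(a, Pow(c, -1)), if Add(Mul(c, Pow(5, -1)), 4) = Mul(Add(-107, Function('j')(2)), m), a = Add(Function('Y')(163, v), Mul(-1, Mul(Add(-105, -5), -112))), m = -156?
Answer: Rational(-1205, 8188) ≈ -0.14717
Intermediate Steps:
Function('Y')(Z, E) = Add(107, Z) (Function('Y')(Z, E) = Add(Add(74, Z), 33) = Add(107, Z))
a = -12050 (a = Add(Add(107, 163), Mul(-1, Mul(Add(-105, -5), -112))) = Add(270, Mul(-1, Mul(-110, -112))) = Add(270, Mul(-1, 12320)) = Add(270, -12320) = -12050)
c = 81880 (c = Add(-20, Mul(5, Mul(Add(-107, 2), -156))) = Add(-20, Mul(5, Mul(-105, -156))) = Add(-20, Mul(5, 16380)) = Add(-20, 81900) = 81880)
Mul(a, Pow(c, -1)) = Mul(-12050, Pow(81880, -1)) = Mul(-12050, Rational(1, 81880)) = Rational(-1205, 8188)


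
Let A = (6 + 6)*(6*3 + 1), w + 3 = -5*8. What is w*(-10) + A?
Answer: 658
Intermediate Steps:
w = -43 (w = -3 - 5*8 = -3 - 40 = -43)
A = 228 (A = 12*(18 + 1) = 12*19 = 228)
w*(-10) + A = -43*(-10) + 228 = 430 + 228 = 658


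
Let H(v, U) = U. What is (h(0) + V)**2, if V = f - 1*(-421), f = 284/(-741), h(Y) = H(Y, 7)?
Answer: 100402794496/549081 ≈ 1.8286e+5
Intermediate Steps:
h(Y) = 7
f = -284/741 (f = 284*(-1/741) = -284/741 ≈ -0.38327)
V = 311677/741 (V = -284/741 - 1*(-421) = -284/741 + 421 = 311677/741 ≈ 420.62)
(h(0) + V)**2 = (7 + 311677/741)**2 = (316864/741)**2 = 100402794496/549081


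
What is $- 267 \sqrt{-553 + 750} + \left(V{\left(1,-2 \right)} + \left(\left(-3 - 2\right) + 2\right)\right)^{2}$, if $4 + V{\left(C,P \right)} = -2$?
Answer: $81 - 267 \sqrt{197} \approx -3666.5$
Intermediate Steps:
$V{\left(C,P \right)} = -6$ ($V{\left(C,P \right)} = -4 - 2 = -6$)
$- 267 \sqrt{-553 + 750} + \left(V{\left(1,-2 \right)} + \left(\left(-3 - 2\right) + 2\right)\right)^{2} = - 267 \sqrt{-553 + 750} + \left(-6 + \left(\left(-3 - 2\right) + 2\right)\right)^{2} = - 267 \sqrt{197} + \left(-6 + \left(-5 + 2\right)\right)^{2} = - 267 \sqrt{197} + \left(-6 - 3\right)^{2} = - 267 \sqrt{197} + \left(-9\right)^{2} = - 267 \sqrt{197} + 81 = 81 - 267 \sqrt{197}$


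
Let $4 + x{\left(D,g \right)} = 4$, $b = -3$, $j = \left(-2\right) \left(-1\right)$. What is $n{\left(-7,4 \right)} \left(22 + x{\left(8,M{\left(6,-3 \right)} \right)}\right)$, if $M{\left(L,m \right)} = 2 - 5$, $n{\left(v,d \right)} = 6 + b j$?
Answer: $0$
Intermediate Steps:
$j = 2$
$n{\left(v,d \right)} = 0$ ($n{\left(v,d \right)} = 6 - 6 = 0$)
$M{\left(L,m \right)} = -3$ ($M{\left(L,m \right)} = 2 - 5 = -3$)
$x{\left(D,g \right)} = 0$ ($x{\left(D,g \right)} = -4 + 4 = 0$)
$n{\left(-7,4 \right)} \left(22 + x{\left(8,M{\left(6,-3 \right)} \right)}\right) = 0 \left(22 + 0\right) = 0 \cdot 22 = 0$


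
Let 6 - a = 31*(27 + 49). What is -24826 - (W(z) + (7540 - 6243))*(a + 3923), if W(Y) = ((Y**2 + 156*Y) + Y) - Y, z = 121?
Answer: -54787248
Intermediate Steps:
W(Y) = Y**2 + 156*Y (W(Y) = (Y**2 + 157*Y) - Y = Y**2 + 156*Y)
a = -2350 (a = 6 - 31*(27 + 49) = 6 - 31*76 = 6 - 1*2356 = 6 - 2356 = -2350)
-24826 - (W(z) + (7540 - 6243))*(a + 3923) = -24826 - (121*(156 + 121) + (7540 - 6243))*(-2350 + 3923) = -24826 - (121*277 + 1297)*1573 = -24826 - (33517 + 1297)*1573 = -24826 - 34814*1573 = -24826 - 1*54762422 = -24826 - 54762422 = -54787248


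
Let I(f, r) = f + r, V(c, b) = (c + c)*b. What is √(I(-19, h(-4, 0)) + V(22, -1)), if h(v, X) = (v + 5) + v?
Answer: I*√66 ≈ 8.124*I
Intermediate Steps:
h(v, X) = 5 + 2*v (h(v, X) = (5 + v) + v = 5 + 2*v)
V(c, b) = 2*b*c (V(c, b) = (2*c)*b = 2*b*c)
√(I(-19, h(-4, 0)) + V(22, -1)) = √((-19 + (5 + 2*(-4))) + 2*(-1)*22) = √((-19 + (5 - 8)) - 44) = √((-19 - 3) - 44) = √(-22 - 44) = √(-66) = I*√66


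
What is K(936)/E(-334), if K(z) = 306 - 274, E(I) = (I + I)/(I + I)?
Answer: 32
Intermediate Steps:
E(I) = 1 (E(I) = (2*I)/((2*I)) = (2*I)*(1/(2*I)) = 1)
K(z) = 32
K(936)/E(-334) = 32/1 = 32*1 = 32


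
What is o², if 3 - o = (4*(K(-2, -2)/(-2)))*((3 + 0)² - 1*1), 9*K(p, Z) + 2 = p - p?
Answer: 25/81 ≈ 0.30864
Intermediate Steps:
K(p, Z) = -2/9 (K(p, Z) = -2/9 + (p - p)/9 = -2/9 + (⅑)*0 = -2/9 + 0 = -2/9)
o = -5/9 (o = 3 - 4*(-2/9/(-2))*((3 + 0)² - 1*1) = 3 - 4*(-2/9*(-½))*(3² - 1) = 3 - 4*(⅑)*(9 - 1) = 3 - 4*8/9 = 3 - 1*32/9 = 3 - 32/9 = -5/9 ≈ -0.55556)
o² = (-5/9)² = 25/81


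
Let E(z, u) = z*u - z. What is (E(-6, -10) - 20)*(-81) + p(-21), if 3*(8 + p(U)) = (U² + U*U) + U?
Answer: -3447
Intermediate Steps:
E(z, u) = -z + u*z (E(z, u) = u*z - z = -z + u*z)
p(U) = -8 + U/3 + 2*U²/3 (p(U) = -8 + ((U² + U*U) + U)/3 = -8 + ((U² + U²) + U)/3 = -8 + (2*U² + U)/3 = -8 + (U + 2*U²)/3 = -8 + (U/3 + 2*U²/3) = -8 + U/3 + 2*U²/3)
(E(-6, -10) - 20)*(-81) + p(-21) = (-6*(-1 - 10) - 20)*(-81) + (-8 + (⅓)*(-21) + (⅔)*(-21)²) = (-6*(-11) - 20)*(-81) + (-8 - 7 + (⅔)*441) = (66 - 20)*(-81) + (-8 - 7 + 294) = 46*(-81) + 279 = -3726 + 279 = -3447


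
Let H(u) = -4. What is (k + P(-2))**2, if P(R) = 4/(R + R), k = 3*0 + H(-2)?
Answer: 25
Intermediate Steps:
k = -4 (k = 3*0 - 4 = 0 - 4 = -4)
P(R) = 2/R (P(R) = 4/((2*R)) = 4*(1/(2*R)) = 2/R)
(k + P(-2))**2 = (-4 + 2/(-2))**2 = (-4 + 2*(-1/2))**2 = (-4 - 1)**2 = (-5)**2 = 25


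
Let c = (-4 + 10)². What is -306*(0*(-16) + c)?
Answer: -11016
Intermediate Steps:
c = 36 (c = 6² = 36)
-306*(0*(-16) + c) = -306*(0*(-16) + 36) = -306*(0 + 36) = -306*36 = -11016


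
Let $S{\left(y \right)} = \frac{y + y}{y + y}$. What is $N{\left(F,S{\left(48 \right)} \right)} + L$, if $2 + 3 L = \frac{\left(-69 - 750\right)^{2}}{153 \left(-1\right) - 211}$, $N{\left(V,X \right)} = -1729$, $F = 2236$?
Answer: $- \frac{28127}{12} \approx -2343.9$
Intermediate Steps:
$S{\left(y \right)} = 1$ ($S{\left(y \right)} = \frac{2 y}{2 y} = 2 y \frac{1}{2 y} = 1$)
$L = - \frac{7379}{12}$ ($L = - \frac{2}{3} + \frac{\left(-69 - 750\right)^{2} \frac{1}{153 \left(-1\right) - 211}}{3} = - \frac{2}{3} + \frac{\left(-819\right)^{2} \frac{1}{-153 - 211}}{3} = - \frac{2}{3} + \frac{670761 \frac{1}{-364}}{3} = - \frac{2}{3} + \frac{670761 \left(- \frac{1}{364}\right)}{3} = - \frac{2}{3} + \frac{1}{3} \left(- \frac{7371}{4}\right) = - \frac{2}{3} - \frac{2457}{4} = - \frac{7379}{12} \approx -614.92$)
$N{\left(F,S{\left(48 \right)} \right)} + L = -1729 - \frac{7379}{12} = - \frac{28127}{12}$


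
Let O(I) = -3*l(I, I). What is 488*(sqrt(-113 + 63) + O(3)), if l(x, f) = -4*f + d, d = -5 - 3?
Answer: 29280 + 2440*I*sqrt(2) ≈ 29280.0 + 3450.7*I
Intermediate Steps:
d = -8
l(x, f) = -8 - 4*f (l(x, f) = -4*f - 8 = -8 - 4*f)
O(I) = 24 + 12*I (O(I) = -3*(-8 - 4*I) = 24 + 12*I)
488*(sqrt(-113 + 63) + O(3)) = 488*(sqrt(-113 + 63) + (24 + 12*3)) = 488*(sqrt(-50) + (24 + 36)) = 488*(5*I*sqrt(2) + 60) = 488*(60 + 5*I*sqrt(2)) = 29280 + 2440*I*sqrt(2)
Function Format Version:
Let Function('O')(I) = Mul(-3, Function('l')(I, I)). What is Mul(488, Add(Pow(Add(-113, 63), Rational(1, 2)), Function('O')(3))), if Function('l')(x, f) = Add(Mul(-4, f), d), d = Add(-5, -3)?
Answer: Add(29280, Mul(2440, I, Pow(2, Rational(1, 2)))) ≈ Add(29280., Mul(3450.7, I))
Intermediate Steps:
d = -8
Function('l')(x, f) = Add(-8, Mul(-4, f)) (Function('l')(x, f) = Add(Mul(-4, f), -8) = Add(-8, Mul(-4, f)))
Function('O')(I) = Add(24, Mul(12, I)) (Function('O')(I) = Mul(-3, Add(-8, Mul(-4, I))) = Add(24, Mul(12, I)))
Mul(488, Add(Pow(Add(-113, 63), Rational(1, 2)), Function('O')(3))) = Mul(488, Add(Pow(Add(-113, 63), Rational(1, 2)), Add(24, Mul(12, 3)))) = Mul(488, Add(Pow(-50, Rational(1, 2)), Add(24, 36))) = Mul(488, Add(Mul(5, I, Pow(2, Rational(1, 2))), 60)) = Mul(488, Add(60, Mul(5, I, Pow(2, Rational(1, 2))))) = Add(29280, Mul(2440, I, Pow(2, Rational(1, 2))))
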